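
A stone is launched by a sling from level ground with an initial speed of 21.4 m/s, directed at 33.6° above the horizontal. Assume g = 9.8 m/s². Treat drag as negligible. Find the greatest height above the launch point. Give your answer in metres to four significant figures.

Components: vₓ = 21.40 cos 33.6° = 17.82 m/s, v_y0 = 21.40 sin 33.6° = 11.84 m/s.
Peak height H = v_y0² / (2g) = 140.25 / 19.60 = 7.155 m.

7.155 m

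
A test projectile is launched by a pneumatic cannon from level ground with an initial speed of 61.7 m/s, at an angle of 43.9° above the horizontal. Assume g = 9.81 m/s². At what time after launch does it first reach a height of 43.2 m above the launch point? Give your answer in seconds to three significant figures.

vₓ = 61.70 cos 43.9° = 44.46 m/s; v_y0 = 61.70 sin 43.9° = 42.78 m/s.
Require v_y0 t − ½ g t² = 43.2, i.e. 4.905 t² − 42.78 t + 43.2 = 0.
t = [42.78 ± √(42.78² − 2·9.81·43.2)] / 9.81 = (42.78 ± 31.35) / 9.81, so t = 1.165 s or t = 7.557 s.
The first (ascending) time is 1.165 s.

1.17 s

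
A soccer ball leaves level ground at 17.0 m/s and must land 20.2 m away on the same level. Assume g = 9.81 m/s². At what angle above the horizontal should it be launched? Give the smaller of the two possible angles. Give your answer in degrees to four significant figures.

21.64°

R = v₀² sin 2θ / g gives sin 2θ = gR/v₀² = 9.81·20.2/17.0² = 0.6857.
2θ = 43.29° or 180° − 43.29° = 136.7°, so θ = 21.64° or 68.36°.
The smaller angle is 21.64°.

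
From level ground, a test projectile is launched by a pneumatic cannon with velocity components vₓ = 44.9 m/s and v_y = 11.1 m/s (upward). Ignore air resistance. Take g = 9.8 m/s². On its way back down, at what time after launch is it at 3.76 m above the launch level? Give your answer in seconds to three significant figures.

1.85 s

Height y(t) = 11.10 t − 4.900 t² = 3.76 gives 4.900 t² − 11.10 t + 3.76 = 0.
Quadratic formula: t = (11.10 ± √49.514) / 9.80 = (11.10 ± 7.037) / 9.80 → t = 0.4146 s or 1.851 s.
The descending-branch root is 1.851 s.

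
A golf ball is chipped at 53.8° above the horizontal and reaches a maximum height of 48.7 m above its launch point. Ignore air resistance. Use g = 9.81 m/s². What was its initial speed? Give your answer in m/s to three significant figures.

38.3 m/s

At the peak v_y = 0, so v_y0 = √(2gH) = √(2 × 9.81 × 48.7) = 30.91 m/s.
v_y0 = v₀ sin θ ⇒ v₀ = 30.91 / sin 53.8° = 38.31 m/s.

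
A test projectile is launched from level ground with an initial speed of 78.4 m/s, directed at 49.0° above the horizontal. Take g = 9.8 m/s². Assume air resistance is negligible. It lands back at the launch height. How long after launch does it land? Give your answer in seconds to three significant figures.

12.1 s

vₓ = 78.40 cos 49.0° = 51.44 m/s; v_y0 = 78.40 sin 49.0° = 59.17 m/s.
Landing at launch height ⇒ T = 2 v_y0 / g = 2 × 59.17 / 9.80 = 12.08 s.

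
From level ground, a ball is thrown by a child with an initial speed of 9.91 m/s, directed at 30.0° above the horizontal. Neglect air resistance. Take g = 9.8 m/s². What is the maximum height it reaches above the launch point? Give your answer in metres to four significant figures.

1.253 m

vₓ = 9.910 cos 30.0° = 8.582 m/s; v_y0 = 9.910 sin 30.0° = 4.955 m/s.
Maximum height: H = v_y0² / (2g) = 4.955² / (2 × 9.80) = 1.253 m.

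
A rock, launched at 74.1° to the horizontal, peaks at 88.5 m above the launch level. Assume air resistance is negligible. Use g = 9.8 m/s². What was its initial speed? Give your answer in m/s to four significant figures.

43.31 m/s

At the peak v_y = 0, so v_y0 = √(2gH) = √(2 × 9.80 × 88.5) = 41.65 m/s.
v_y0 = v₀ sin θ ⇒ v₀ = 41.65 / sin 74.1° = 43.31 m/s.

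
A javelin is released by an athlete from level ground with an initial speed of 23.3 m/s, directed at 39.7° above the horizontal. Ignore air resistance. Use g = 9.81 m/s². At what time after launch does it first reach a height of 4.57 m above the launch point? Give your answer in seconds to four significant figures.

Resolve: vₓ = 23.30 cos 39.7° = 17.93 m/s and v_y0 = 23.30 sin 39.7° = 14.88 m/s.
Require v_y0 t − ½ g t² = 4.57, i.e. 4.905 t² − 14.88 t + 4.57 = 0.
Quadratic formula: t = (14.88 ± √131.85) / 9.81 = (14.88 ± 11.48) / 9.81 → t = 0.3467 s or 2.688 s.
The first (ascending) time is 0.3467 s.

0.3467 s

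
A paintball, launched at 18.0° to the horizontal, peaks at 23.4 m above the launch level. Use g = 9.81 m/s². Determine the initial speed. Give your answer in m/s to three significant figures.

69.3 m/s

At the peak v_y = 0, so v_y0 = √(2gH) = √(2 × 9.81 × 23.4) = 21.43 m/s.
v_y0 = v₀ sin θ ⇒ v₀ = 21.43 / sin 18.0° = 69.34 m/s.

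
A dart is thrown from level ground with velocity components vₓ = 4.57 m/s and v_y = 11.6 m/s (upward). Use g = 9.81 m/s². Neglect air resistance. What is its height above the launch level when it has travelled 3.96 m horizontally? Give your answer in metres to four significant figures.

At x = 3.96 m, t = x/vₓ = 3.96/4.570 = 0.8665 s.
Height: y = v_y0 t − ½ g t² = 11.60 × 0.8665 − 4.905 × 0.8665² = 10.05 − 3.683 = 6.369 m.

6.369 m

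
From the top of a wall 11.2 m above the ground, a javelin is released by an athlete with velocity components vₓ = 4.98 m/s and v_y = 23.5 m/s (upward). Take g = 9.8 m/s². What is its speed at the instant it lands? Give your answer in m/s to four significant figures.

With up positive and y = 0 at the ground: y(t) = 11.2 + (23.50) t − 4.900 t². Setting y = 0 and taking the positive root: t = [23.50 + √(23.50² + 2·9.80·11.2)] / 9.80 = (23.50 + 27.78) / 9.80 = 5.233 s.
Vertical velocity at impact: v_y = v_y0 − g t = 23.50 − 9.80 × 5.233 = −27.78 m/s.
Speed: |v| = √(vₓ² + v_y²) = √(4.980² + 27.78²) = 28.22 m/s.

28.22 m/s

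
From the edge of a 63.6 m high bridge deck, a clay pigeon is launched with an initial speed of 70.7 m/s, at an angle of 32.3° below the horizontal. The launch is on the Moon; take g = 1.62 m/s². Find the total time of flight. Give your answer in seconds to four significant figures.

vₓ = 70.70 cos 32.3° = 59.76 m/s; v_y0 = −37.78 m/s (downward).
The projectile lands when y = 63.6 + (−37.78) t − ½·1.62·t² = 0. Positive root: t = (−37.78 + √(37.78² + 2·1.62·63.6)) / 1.62 = (−37.78 + 40.41) / 1.62 = 1.627 s.

1.627 s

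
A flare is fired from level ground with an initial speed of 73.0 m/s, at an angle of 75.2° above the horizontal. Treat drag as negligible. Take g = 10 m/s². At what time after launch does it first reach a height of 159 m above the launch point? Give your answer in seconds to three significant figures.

Horizontal component vₓ = 73.00 cos 75.2° = 18.65 m/s; vertical v_y0 = 73.00 sin 75.2° = 70.58 m/s.
Height y(t) = 70.58 t − 5.000 t² = 159 gives 5.000 t² − 70.58 t + 159 = 0.
t = [70.58 ± √(70.58² − 2·10.0·159)] / 10.0 = (70.58 ± 42.44) / 10.0, so t = 2.814 s or t = 11.30 s.
The first (ascending) time is 2.814 s.

2.81 s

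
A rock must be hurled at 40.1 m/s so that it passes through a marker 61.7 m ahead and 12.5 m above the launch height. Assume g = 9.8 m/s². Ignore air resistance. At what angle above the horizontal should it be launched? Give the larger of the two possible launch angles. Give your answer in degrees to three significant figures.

Trajectory: y = x tanθ − g x² (1 + tan²θ)/(2v₀²). With x = 61.7, y = 12.5, v₀ = 40.1, g = 9.80:
11.60 tan²θ − 61.7 tanθ + (24.10) = 0.
tanθ = [61.7 ± √(61.7² − 4 × 11.60 × (24.10))] / (2 × 11.60) = (61.7 ± 51.85) / 23.20, giving tanθ = 0.4245 or 4.894.
θ = 23.00° or 78.45°; the larger is 78.45°.

78.5°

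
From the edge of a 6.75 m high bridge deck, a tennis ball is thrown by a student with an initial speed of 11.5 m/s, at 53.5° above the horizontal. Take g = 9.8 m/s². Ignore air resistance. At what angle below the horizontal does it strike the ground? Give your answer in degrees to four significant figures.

Horizontal component vₓ = 11.50 cos 53.5° = 6.840 m/s; vertical v_y0 = 11.50 sin 53.5° = 9.244 m/s.
With up positive and y = 0 at the ground: y(t) = 6.75 + (9.244) t − 4.900 t². Setting y = 0 and taking the positive root: t = [9.244 + √(9.244² + 2·9.80·6.75)] / 9.80 = (9.244 + 14.76) / 9.80 = 2.449 s.
At impact: v_y = v_y0 − g t = −14.76 m/s; vₓ = 6.840 m/s.
Angle below horizontal: arctan(|v_y|/vₓ) = arctan(14.76/6.840) = 65.13°.

65.13°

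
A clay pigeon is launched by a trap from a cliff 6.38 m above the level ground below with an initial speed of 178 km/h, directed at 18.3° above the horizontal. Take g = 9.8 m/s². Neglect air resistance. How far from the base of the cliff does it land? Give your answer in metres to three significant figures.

Convert: 178 km/h = 178/3.6 = 49.44 m/s.
Resolve: vₓ = 49.44 cos 18.3° = 46.94 m/s and v_y0 = 49.44 sin 18.3° = 15.53 m/s.
The projectile lands when y = 6.38 + (15.53) t − ½·9.80·t² = 0. Positive root: t = (15.53 + √(15.53² + 2·9.80·6.38)) / 9.80 = (15.53 + 19.13) / 9.80 = 3.537 s.
Horizontal distance: R = vₓ t = 46.94 × 3.537 = 166.0 m.

166 m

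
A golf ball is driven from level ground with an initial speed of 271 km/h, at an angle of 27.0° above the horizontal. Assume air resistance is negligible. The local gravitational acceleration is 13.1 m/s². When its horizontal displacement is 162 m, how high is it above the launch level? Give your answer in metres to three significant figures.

Convert: 271 km/h = 271/3.6 = 75.28 m/s.
Horizontal component vₓ = 75.28 cos 27.0° = 67.07 m/s; vertical v_y0 = 75.28 sin 27.0° = 34.18 m/s.
Time to reach x = 162 m: t = x/vₓ = 162/67.07 = 2.415 s.
Height: y = v_y0 t − ½ g t² = 34.18 × 2.415 − 6.550 × 2.415² = 82.54 − 38.21 = 44.33 m.

44.3 m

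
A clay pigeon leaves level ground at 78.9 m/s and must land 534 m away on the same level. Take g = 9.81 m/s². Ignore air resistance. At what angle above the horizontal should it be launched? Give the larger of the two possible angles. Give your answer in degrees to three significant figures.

Level-ground range R = v₀² sin(2θ)/g ⇒ sin(2θ) = gR/v₀² = 9.81 × 534 / 78.9² = 0.8415.
2θ = 57.30° or 180° − 57.30° = 122.7°, so θ = 28.65° or 61.35°.
The larger angle is 61.35°.

61.4°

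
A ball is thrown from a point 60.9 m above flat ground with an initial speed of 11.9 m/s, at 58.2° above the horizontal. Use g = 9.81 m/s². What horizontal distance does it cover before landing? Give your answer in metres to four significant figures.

Components: vₓ = 11.90 cos 58.2° = 6.271 m/s, v_y0 = 11.90 sin 58.2° = 10.11 m/s.
With up positive and y = 0 at the ground: y(t) = 60.9 + (10.11) t − 4.905 t². Setting y = 0 and taking the positive root: t = [10.11 + √(10.11² + 2·9.81·60.9)] / 9.81 = (10.11 + 36.02) / 9.81 = 4.702 s.
Horizontal distance: R = vₓ t = 6.271 × 4.702 = 29.49 m.

29.49 m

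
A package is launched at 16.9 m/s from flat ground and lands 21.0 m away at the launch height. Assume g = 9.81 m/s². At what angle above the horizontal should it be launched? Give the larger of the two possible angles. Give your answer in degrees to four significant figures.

66.92°

Level-ground range R = v₀² sin(2θ)/g ⇒ sin(2θ) = gR/v₀² = 9.81 × 21.0 / 16.9² = 0.7213.
2θ = 46.16° or 180° − 46.16° = 133.8°, so θ = 23.08° or 66.92°.
The larger angle is 66.92°.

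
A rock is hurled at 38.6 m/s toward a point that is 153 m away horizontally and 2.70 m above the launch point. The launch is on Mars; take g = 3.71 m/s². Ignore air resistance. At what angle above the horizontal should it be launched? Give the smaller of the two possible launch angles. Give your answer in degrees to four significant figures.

12.25°

Trajectory: y = x tanθ − g x² (1 + tan²θ)/(2v₀²). With x = 153, y = 2.70, v₀ = 38.6, g = 3.71:
29.14 tan²θ − 153 tanθ + (31.84) = 0.
tanθ = [153 ± √(153² − 4 × 29.14 × (31.84))] / (2 × 29.14) = (153 ± 140.3) / 58.29, giving tanθ = 0.2171 or 5.033.
θ = 12.25° or 78.76°; the smaller is 12.25°.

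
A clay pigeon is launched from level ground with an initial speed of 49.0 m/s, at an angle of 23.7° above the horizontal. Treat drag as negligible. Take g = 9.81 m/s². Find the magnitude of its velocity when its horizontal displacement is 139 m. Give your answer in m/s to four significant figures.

46.12 m/s

Components: vₓ = 49.00 cos 23.7° = 44.87 m/s, v_y0 = 49.00 sin 23.7° = 19.70 m/s.
At x = 139 m, t = x/vₓ = 139/44.87 = 3.098 s.
Vertical velocity there: v_y = v_y0 − g t = 19.70 − 9.81 × 3.098 = −10.70 m/s.
Speed: √(vₓ² + v_y²) = √(44.87² + 10.70²) = 46.12 m/s.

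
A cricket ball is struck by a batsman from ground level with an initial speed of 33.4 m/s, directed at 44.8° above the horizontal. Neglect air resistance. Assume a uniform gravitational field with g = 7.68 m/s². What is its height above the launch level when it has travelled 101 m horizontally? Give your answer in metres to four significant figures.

Components: vₓ = 33.40 cos 44.8° = 23.70 m/s, v_y0 = 33.40 sin 44.8° = 23.53 m/s.
Time to reach x = 101 m: t = x/vₓ = 101/23.70 = 4.262 s.
Height: y = v_y0 t − ½ g t² = 23.53 × 4.262 − 3.840 × 4.262² = 100.3 − 69.74 = 30.56 m.

30.56 m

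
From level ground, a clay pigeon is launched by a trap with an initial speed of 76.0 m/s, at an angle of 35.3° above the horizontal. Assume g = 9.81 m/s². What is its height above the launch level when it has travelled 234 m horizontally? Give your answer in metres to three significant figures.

95.9 m

vₓ = 76.00 cos 35.3° = 62.03 m/s; v_y0 = 76.00 sin 35.3° = 43.92 m/s.
x = vₓ t ⇒ t = 234/62.03 = 3.773 s.
Height: y = v_y0 t − ½ g t² = 43.92 × 3.773 − 4.905 × 3.773² = 165.7 − 69.81 = 95.87 m.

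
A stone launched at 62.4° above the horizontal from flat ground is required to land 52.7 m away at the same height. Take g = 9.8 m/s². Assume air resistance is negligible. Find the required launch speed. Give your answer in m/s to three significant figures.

From R = (v₀² / g) sin 2θ: v₀ = √(gR / sin 2θ).
v₀ = √(9.80 × 52.7 / sin 124.8°) = √(516.5 / 0.8211) = √628.95 = 25.08 m/s.

25.1 m/s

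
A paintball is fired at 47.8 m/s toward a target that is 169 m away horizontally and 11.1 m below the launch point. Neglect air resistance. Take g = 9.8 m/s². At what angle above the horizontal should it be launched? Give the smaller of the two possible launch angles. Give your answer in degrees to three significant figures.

18.7°

Trajectory: y = x tanθ − g x² (1 + tan²θ)/(2v₀²). With x = 169, y = −11.1, v₀ = 47.8, g = 9.80:
61.25 tan²θ − 169 tanθ + (50.15) = 0.
tanθ = [169 ± √(169² − 4 × 61.25 × (50.15))] / (2 × 61.25) = (169 ± 127.6) / 122.5, giving tanθ = 0.3382 or 2.421.
θ = 18.69° or 67.56°; the smaller is 18.69°.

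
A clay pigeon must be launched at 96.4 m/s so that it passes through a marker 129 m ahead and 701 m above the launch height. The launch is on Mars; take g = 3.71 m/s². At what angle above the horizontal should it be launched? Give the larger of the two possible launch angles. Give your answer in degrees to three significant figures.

88.2°

Trajectory: y = x tanθ − g x² (1 + tan²θ)/(2v₀²). With x = 129, y = 701, v₀ = 96.4, g = 3.71:
3.322 tan²θ − 129 tanθ + (704.3) = 0.
tanθ = [129 ± √(129² − 4 × 3.322 × (704.3))] / (2 × 3.322) = (129 ± 85.34) / 6.644, giving tanθ = 6.572 or 32.26.
θ = 81.35° or 88.22°; the larger is 88.22°.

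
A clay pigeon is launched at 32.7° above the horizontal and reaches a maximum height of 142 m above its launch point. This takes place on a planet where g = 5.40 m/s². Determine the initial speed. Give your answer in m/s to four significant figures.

At the peak v_y = 0, so v_y0 = √(2gH) = √(2 × 5.40 × 142) = 39.16 m/s.
v_y0 = v₀ sin θ ⇒ v₀ = 39.16 / sin 32.7° = 72.49 m/s.

72.49 m/s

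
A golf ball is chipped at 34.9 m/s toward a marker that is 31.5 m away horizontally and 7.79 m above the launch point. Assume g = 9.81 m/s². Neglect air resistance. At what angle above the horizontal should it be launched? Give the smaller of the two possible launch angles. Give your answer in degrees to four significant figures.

Trajectory: y = x tanθ − g x² (1 + tan²θ)/(2v₀²). With x = 31.5, y = 7.79, v₀ = 34.9, g = 9.81:
3.996 tan²θ − 31.5 tanθ + (11.79) = 0.
tanθ = [31.5 ± √(31.5² − 4 × 3.996 × (11.79))] / (2 × 3.996) = (31.5 ± 28.35) / 7.992, giving tanθ = 0.3938 or 7.489.
θ = 21.50° or 82.39°; the smaller is 21.50°.

21.50°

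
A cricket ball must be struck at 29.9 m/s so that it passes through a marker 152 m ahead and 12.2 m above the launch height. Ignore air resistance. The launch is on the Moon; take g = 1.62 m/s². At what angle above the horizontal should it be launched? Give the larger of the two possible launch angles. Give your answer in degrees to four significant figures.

Trajectory: y = x tanθ − g x² (1 + tan²θ)/(2v₀²). With x = 152, y = 12.2, v₀ = 29.9, g = 1.62:
20.93 tan²θ − 152 tanθ + (33.13) = 0.
tanθ = [152 ± √(152² − 4 × 20.93 × (33.13))] / (2 × 20.93) = (152 ± 142.6) / 41.87, giving tanθ = 0.2249 or 7.036.
θ = 12.68° or 81.91°; the larger is 81.91°.

81.91°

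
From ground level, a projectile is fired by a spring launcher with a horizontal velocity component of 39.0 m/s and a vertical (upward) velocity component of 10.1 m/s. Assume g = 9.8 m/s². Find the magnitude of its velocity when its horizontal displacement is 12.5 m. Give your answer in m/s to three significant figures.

x = vₓ t ⇒ t = 12.5/39.00 = 0.3205 s.
Vertical velocity there: v_y = v_y0 − g t = 10.10 − 9.80 × 0.3205 = 6.959 m/s.
Speed: √(vₓ² + v_y²) = √(39.00² + 6.959²) = 39.62 m/s.

39.6 m/s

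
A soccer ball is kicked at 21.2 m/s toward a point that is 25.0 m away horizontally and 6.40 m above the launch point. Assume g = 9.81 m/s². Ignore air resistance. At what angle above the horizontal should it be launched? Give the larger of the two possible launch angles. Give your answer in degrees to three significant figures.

Trajectory: y = x tanθ − g x² (1 + tan²θ)/(2v₀²). With x = 25.0, y = 6.40, v₀ = 21.2, g = 9.81:
6.821 tan²θ − 25.0 tanθ + (13.22) = 0.
tanθ = [25.0 ± √(25.0² − 4 × 6.821 × (13.22))] / (2 × 6.821) = (25.0 ± 16.26) / 13.64, giving tanθ = 0.6409 or 3.024.
θ = 32.66° or 71.70°; the larger is 71.70°.

71.7°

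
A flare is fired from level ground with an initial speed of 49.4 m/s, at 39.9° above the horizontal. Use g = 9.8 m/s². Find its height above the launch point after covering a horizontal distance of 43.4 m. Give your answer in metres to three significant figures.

vₓ = 49.40 cos 39.9° = 37.90 m/s; v_y0 = 49.40 sin 39.9° = 31.69 m/s.
Time to reach x = 43.4 m: t = x/vₓ = 43.4/37.90 = 1.145 s.
Height: y = v_y0 t − ½ g t² = 31.69 × 1.145 − 4.900 × 1.145² = 36.29 − 6.426 = 29.86 m.

29.9 m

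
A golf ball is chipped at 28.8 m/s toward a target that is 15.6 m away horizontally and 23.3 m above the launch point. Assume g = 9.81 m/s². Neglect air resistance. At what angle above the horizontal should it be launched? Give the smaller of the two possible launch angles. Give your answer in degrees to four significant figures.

Trajectory: y = x tanθ − g x² (1 + tan²θ)/(2v₀²). With x = 15.6, y = 23.3, v₀ = 28.8, g = 9.81:
1.439 tan²θ − 15.6 tanθ + (24.74) = 0.
tanθ = [15.6 ± √(15.6² − 4 × 1.439 × (24.74))] / (2 × 1.439) = (15.6 ± 10.05) / 2.878, giving tanθ = 1.929 or 8.911.
θ = 62.60° or 83.60°; the smaller is 62.60°.

62.60°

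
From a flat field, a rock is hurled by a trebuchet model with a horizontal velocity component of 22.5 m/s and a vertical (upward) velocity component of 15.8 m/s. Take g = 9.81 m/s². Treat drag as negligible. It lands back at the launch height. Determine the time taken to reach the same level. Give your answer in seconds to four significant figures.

3.221 s

Landing at launch height ⇒ T = 2 v_y0 / g = 2 × 15.80 / 9.81 = 3.221 s.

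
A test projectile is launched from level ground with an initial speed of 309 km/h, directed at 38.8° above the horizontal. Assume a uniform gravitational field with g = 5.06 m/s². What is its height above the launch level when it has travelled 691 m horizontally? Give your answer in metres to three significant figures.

Convert: 309 km/h = 309/3.6 = 85.83 m/s.
Horizontal component vₓ = 85.83 cos 38.8° = 66.89 m/s; vertical v_y0 = 85.83 sin 38.8° = 53.78 m/s.
Time to reach x = 691 m: t = x/vₓ = 691/66.89 = 10.33 s.
Height: y = v_y0 t − ½ g t² = 53.78 × 10.33 − 2.530 × 10.33² = 555.6 − 270.0 = 285.6 m.

286 m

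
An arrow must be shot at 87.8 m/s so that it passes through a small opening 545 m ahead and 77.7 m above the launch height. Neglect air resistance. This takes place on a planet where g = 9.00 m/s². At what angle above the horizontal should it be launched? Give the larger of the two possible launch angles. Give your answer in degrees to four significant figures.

Trajectory: y = x tanθ − g x² (1 + tan²θ)/(2v₀²). With x = 545, y = 77.7, v₀ = 87.8, g = 9.00:
173.4 tan²θ − 545 tanθ + (251.1) = 0.
tanθ = [545 ± √(545² − 4 × 173.4 × (251.1))] / (2 × 173.4) = (545 ± 350.5) / 346.8, giving tanθ = 0.5607 or 2.583.
θ = 29.28° or 68.83°; the larger is 68.83°.

68.83°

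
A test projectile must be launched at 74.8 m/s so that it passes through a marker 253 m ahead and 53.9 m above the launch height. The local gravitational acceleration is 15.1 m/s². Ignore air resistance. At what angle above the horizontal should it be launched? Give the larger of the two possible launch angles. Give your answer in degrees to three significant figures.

Trajectory: y = x tanθ − g x² (1 + tan²θ)/(2v₀²). With x = 253, y = 53.9, v₀ = 74.8, g = 15.1:
86.37 tan²θ − 253 tanθ + (140.3) = 0.
tanθ = [253 ± √(253² − 4 × 86.37 × (140.3))] / (2 × 86.37) = (253 ± 124.7) / 172.7, giving tanθ = 0.7428 or 2.186.
θ = 36.61° or 65.42°; the larger is 65.42°.

65.4°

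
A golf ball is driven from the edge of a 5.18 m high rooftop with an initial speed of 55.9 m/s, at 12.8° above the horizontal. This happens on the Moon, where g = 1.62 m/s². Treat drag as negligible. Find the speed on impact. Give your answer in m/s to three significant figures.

Resolve: vₓ = 55.90 cos 12.8° = 54.51 m/s and v_y0 = 55.90 sin 12.8° = 12.38 m/s.
The projectile lands when y = 5.18 + (12.38) t − ½·1.62·t² = 0. Positive root: t = (12.38 + √(12.38² + 2·1.62·5.18)) / 1.62 = (12.38 + 13.04) / 1.62 = 15.70 s.
Vertical velocity at impact: v_y = v_y0 − g t = 12.38 − 1.62 × 15.70 = −13.04 m/s.
Speed: |v| = √(vₓ² + v_y²) = √(54.51² + 13.04²) = 56.05 m/s.

56.0 m/s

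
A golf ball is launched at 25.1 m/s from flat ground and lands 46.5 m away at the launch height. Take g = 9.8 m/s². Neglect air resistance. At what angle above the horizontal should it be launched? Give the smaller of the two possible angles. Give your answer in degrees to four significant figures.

23.16°

From R = (v₀²/g) sin 2θ: sin 2θ = 9.80 × 46.5 / 630.01 = 0.7233.
2θ = 46.33° or 180° − 46.33° = 133.7°, so θ = 23.16° or 66.84°.
The smaller angle is 23.16°.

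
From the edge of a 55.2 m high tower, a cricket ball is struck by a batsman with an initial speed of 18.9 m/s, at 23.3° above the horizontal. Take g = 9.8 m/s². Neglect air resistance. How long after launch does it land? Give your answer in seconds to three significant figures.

Resolve: vₓ = 18.90 cos 23.3° = 17.36 m/s and v_y0 = 18.90 sin 23.3° = 7.476 m/s.
Vertical motion (up positive, ground at y = 0): 4.900 t² − (7.476) t − 55.2 = 0, so t = (7.476 + √(7.476² + 2·9.80·55.2)) / 9.80 = (7.476 + 33.73) / 9.80 = 4.205 s.

4.20 s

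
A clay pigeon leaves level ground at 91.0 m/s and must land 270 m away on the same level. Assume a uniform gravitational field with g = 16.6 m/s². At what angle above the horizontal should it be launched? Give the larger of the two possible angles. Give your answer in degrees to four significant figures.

73.62°

Level-ground range R = v₀² sin(2θ)/g ⇒ sin(2θ) = gR/v₀² = 16.6 × 270 / 91.0² = 0.5412.
2θ = 32.77° or 180° − 32.77° = 147.2°, so θ = 16.38° or 73.62°.
The larger angle is 73.62°.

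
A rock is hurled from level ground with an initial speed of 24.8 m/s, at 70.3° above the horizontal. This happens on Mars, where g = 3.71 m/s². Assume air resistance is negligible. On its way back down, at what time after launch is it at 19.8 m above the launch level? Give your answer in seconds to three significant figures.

11.7 s

Resolve: vₓ = 24.80 cos 70.3° = 8.360 m/s and v_y0 = 24.80 sin 70.3° = 23.35 m/s.
Height y(t) = 23.35 t − 1.855 t² = 19.8 gives 1.855 t² − 23.35 t + 19.8 = 0.
Quadratic formula: t = (23.35 ± √398.24) / 3.71 = (23.35 ± 19.96) / 3.71 → t = 0.9145 s or 11.67 s.
The descending-branch root is 11.67 s.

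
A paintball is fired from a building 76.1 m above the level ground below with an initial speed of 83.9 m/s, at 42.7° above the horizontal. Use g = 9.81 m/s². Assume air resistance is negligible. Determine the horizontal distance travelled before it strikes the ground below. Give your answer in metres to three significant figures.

790 m

vₓ = 83.90 cos 42.7° = 61.66 m/s; v_y0 = 83.90 sin 42.7° = 56.90 m/s.
Vertical motion (up positive, ground at y = 0): 4.905 t² − (56.90) t − 76.1 = 0, so t = (56.90 + √(56.90² + 2·9.81·76.1)) / 9.81 = (56.90 + 68.78) / 9.81 = 12.81 s.
Horizontal distance: R = vₓ t = 61.66 × 12.81 = 789.9 m.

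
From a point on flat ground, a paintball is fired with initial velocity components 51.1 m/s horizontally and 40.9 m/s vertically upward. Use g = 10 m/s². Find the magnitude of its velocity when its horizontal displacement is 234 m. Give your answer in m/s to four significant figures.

51.33 m/s

At x = 234 m, t = x/vₓ = 234/51.10 = 4.579 s.
Vertical velocity there: v_y = v_y0 − g t = 40.90 − 10.0 × 4.579 = −4.893 m/s.
Speed: √(vₓ² + v_y²) = √(51.10² + 4.893²) = 51.33 m/s.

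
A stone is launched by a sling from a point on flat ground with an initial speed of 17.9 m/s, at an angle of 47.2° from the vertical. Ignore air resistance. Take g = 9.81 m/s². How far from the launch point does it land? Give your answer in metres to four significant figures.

Resolve: vₓ = 17.90 sin 47.2° = 13.13 m/s and v_y0 = 17.90 cos 47.2° = 12.16 m/s.
Flight time T = 2 v_y0 / g = 2.480 s.
Range: R = vₓ T = 13.13 × 2.480 = 32.57 m.

32.57 m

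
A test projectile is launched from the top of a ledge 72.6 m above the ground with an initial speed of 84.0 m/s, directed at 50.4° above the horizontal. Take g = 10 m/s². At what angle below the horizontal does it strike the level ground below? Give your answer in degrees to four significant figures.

54.52°

vₓ = 84.00 cos 50.4° = 53.54 m/s; v_y0 = 84.00 sin 50.4° = 64.72 m/s.
The projectile lands when y = 72.6 + (64.72) t − ½·10.0·t² = 0. Positive root: t = (64.72 + √(64.72² + 2·10.0·72.6)) / 10.0 = (64.72 + 75.11) / 10.0 = 13.98 s.
At impact: v_y = v_y0 − g t = −75.11 m/s; vₓ = 53.54 m/s.
Angle below horizontal: arctan(|v_y|/vₓ) = arctan(75.11/53.54) = 54.52°.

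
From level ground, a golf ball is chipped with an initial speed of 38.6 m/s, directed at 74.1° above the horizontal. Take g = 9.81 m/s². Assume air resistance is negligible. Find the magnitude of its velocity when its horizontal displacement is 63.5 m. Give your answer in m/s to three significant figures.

Components: vₓ = 38.60 cos 74.1° = 10.57 m/s, v_y0 = 38.60 sin 74.1° = 37.12 m/s.
x = vₓ t ⇒ t = 63.5/10.57 = 6.005 s.
Vertical velocity there: v_y = v_y0 − g t = 37.12 − 9.81 × 6.005 = −21.78 m/s.
Speed: √(vₓ² + v_y²) = √(10.57² + 21.78²) = 24.22 m/s.

24.2 m/s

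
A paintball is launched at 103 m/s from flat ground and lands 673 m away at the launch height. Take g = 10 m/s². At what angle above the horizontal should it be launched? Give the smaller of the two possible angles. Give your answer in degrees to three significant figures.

From R = (v₀²/g) sin 2θ: sin 2θ = 10.0 × 673 / 10609 = 0.6344.
2θ = 39.37° or 180° − 39.37° = 140.6°, so θ = 19.69° or 70.31°.
The smaller angle is 19.69°.

19.7°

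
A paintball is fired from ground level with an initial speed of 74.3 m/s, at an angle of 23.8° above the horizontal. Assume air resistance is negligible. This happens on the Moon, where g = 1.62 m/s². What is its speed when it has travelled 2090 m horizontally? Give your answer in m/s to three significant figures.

70.8 m/s

Resolve: vₓ = 74.30 cos 23.8° = 67.98 m/s and v_y0 = 74.30 sin 23.8° = 29.98 m/s.
At x = 2090 m, t = x/vₓ = 2090/67.98 = 30.74 s.
Vertical velocity there: v_y = v_y0 − g t = 29.98 − 1.62 × 30.74 = −19.82 m/s.
Speed: √(vₓ² + v_y²) = √(67.98² + 19.82²) = 70.81 m/s.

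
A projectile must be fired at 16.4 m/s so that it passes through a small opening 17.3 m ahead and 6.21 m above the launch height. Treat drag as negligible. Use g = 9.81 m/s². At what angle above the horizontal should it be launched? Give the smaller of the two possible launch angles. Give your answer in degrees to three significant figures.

44.2°

Trajectory: y = x tanθ − g x² (1 + tan²θ)/(2v₀²). With x = 17.3, y = 6.21, v₀ = 16.4, g = 9.81:
5.458 tan²θ − 17.3 tanθ + (11.67) = 0.
tanθ = [17.3 ± √(17.3² − 4 × 5.458 × (11.67))] / (2 × 5.458) = (17.3 ± 6.674) / 10.92, giving tanθ = 0.9734 or 2.196.
θ = 44.23° or 65.52°; the smaller is 44.23°.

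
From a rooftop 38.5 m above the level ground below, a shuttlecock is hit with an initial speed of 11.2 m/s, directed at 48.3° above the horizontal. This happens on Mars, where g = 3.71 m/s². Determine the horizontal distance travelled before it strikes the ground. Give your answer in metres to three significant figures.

54.7 m

Components: vₓ = 11.20 cos 48.3° = 7.451 m/s, v_y0 = 11.20 sin 48.3° = 8.362 m/s.
Vertical motion (up positive, ground at y = 0): 1.855 t² − (8.362) t − 38.5 = 0, so t = (8.362 + √(8.362² + 2·3.71·38.5)) / 3.71 = (8.362 + 18.86) / 3.71 = 7.337 s.
Horizontal distance: R = vₓ t = 7.451 × 7.337 = 54.66 m.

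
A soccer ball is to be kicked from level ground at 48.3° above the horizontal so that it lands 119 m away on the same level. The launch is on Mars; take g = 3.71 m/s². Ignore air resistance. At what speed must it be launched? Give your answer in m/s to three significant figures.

21.1 m/s

From R = (v₀² / g) sin 2θ: v₀ = √(gR / sin 2θ).
v₀ = √(3.71 × 119 / sin 96.60°) = √(441.5 / 0.9934) = √444.44 = 21.08 m/s.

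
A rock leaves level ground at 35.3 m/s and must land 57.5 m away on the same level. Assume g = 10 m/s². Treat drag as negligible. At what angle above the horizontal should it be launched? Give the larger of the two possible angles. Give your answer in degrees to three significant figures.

76.3°

From R = (v₀²/g) sin 2θ: sin 2θ = 10.0 × 57.5 / 1246.1 = 0.4614.
2θ = 27.48° or 180° − 27.48° = 152.5°, so θ = 13.74° or 76.26°.
The larger angle is 76.26°.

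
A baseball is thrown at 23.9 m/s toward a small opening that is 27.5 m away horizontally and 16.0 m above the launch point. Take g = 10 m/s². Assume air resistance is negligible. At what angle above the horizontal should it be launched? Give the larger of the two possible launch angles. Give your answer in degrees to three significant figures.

71.7°

Trajectory: y = x tanθ − g x² (1 + tan²θ)/(2v₀²). With x = 27.5, y = 16.0, v₀ = 23.9, g = 10.0:
6.620 tan²θ − 27.5 tanθ + (22.62) = 0.
tanθ = [27.5 ± √(27.5² − 4 × 6.620 × (22.62))] / (2 × 6.620) = (27.5 ± 12.54) / 13.24, giving tanθ = 1.130 or 3.024.
θ = 48.49° or 71.70°; the larger is 71.70°.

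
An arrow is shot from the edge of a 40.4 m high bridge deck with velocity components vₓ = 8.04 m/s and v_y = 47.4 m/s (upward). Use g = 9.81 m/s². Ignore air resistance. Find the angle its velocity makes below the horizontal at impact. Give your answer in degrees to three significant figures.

The projectile lands when y = 40.4 + (47.40) t − ½·9.81·t² = 0. Positive root: t = (47.40 + √(47.40² + 2·9.81·40.4)) / 9.81 = (47.40 + 55.13) / 9.81 = 10.45 s.
At impact: v_y = v_y0 − g t = −55.13 m/s; vₓ = 8.040 m/s.
Angle below horizontal: arctan(|v_y|/vₓ) = arctan(55.13/8.040) = 81.70°.

81.7°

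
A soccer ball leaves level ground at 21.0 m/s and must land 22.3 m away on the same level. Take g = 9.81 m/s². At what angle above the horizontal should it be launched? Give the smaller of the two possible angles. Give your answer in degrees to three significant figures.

14.9°

Level-ground range R = v₀² sin(2θ)/g ⇒ sin(2θ) = gR/v₀² = 9.81 × 22.3 / 21.0² = 0.4961.
2θ = 29.74° or 180° − 29.74° = 150.3°, so θ = 14.87° or 75.13°.
The smaller angle is 14.87°.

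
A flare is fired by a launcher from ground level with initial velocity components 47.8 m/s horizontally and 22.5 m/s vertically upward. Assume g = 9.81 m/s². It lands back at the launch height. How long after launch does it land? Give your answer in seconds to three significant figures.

4.59 s

It returns to y = 0 when t = 2 v_y0 / g = 2(22.50)/9.81 = 4.587 s.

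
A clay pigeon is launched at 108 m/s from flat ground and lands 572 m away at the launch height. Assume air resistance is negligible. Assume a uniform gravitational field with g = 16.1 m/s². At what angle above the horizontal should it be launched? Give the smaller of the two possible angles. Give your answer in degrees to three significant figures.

26.1°

From R = (v₀²/g) sin 2θ: sin 2θ = 16.1 × 572 / 11664 = 0.7895.
2θ = 52.14° or 180° − 52.14° = 127.9°, so θ = 26.07° or 63.93°.
The smaller angle is 26.07°.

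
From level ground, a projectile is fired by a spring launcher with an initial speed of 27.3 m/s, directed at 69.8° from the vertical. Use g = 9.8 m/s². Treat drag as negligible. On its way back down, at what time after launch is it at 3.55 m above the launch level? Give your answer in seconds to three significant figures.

Components: vₓ = 27.30 sin 69.8° = 25.62 m/s, v_y0 = 27.30 cos 69.8° = 9.427 m/s.
Require v_y0 t − ½ g t² = 3.55, i.e. 4.900 t² − 9.427 t + 3.55 = 0.
Quadratic formula: t = (9.427 ± √19.282) / 9.80 = (9.427 ± 4.391) / 9.80 → t = 0.5138 s or 1.410 s.
The descending-branch root is 1.410 s.

1.41 s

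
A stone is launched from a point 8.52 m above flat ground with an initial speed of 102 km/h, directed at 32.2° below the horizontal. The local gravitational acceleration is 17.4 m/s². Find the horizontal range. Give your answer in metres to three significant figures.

Convert: 102 km/h = 102/3.6 = 28.33 m/s.
Components: vₓ = 28.33 cos 32.2° = 23.98 m/s, v_y0 = −15.10 m/s (downward).
The projectile lands when y = 8.52 + (−15.10) t − ½·17.4·t² = 0. Positive root: t = (−15.10 + √(15.10² + 2·17.4·8.52)) / 17.4 = (−15.10 + 22.90) / 17.4 = 0.4484 s.
Horizontal distance: R = vₓ t = 23.98 × 0.4484 = 10.75 m.

10.8 m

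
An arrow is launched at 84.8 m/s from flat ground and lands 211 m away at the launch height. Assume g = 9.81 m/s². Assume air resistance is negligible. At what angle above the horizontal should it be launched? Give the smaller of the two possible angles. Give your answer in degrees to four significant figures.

8.365°

Level-ground range R = v₀² sin(2θ)/g ⇒ sin(2θ) = gR/v₀² = 9.81 × 211 / 84.8² = 0.2878.
2θ = 16.73° or 180° − 16.73° = 163.3°, so θ = 8.365° or 81.64°.
The smaller angle is 8.365°.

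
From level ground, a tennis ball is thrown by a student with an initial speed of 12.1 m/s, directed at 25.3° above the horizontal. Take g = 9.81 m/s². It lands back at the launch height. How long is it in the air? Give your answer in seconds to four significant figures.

vₓ = 12.10 cos 25.3° = 10.94 m/s; v_y0 = 12.10 sin 25.3° = 5.171 m/s.
It returns to y = 0 when t = 2 v_y0 / g = 2(5.171)/9.81 = 1.054 s.

1.054 s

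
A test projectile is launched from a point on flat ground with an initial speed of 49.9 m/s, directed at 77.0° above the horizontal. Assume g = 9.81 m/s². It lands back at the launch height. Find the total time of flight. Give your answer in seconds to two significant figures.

Resolve: vₓ = 49.90 cos 77.0° = 11.23 m/s and v_y0 = 49.90 sin 77.0° = 48.62 m/s.
Time of flight on level ground: T = 2 v_y0 / g = 2 × 48.62 / 9.81 = 9.913 s.

9.9 s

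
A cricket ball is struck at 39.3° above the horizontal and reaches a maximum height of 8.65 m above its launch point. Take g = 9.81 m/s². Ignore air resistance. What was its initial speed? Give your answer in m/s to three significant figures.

At the peak v_y = 0, so v_y0 = √(2gH) = √(2 × 9.81 × 8.65) = 13.03 m/s.
v_y0 = v₀ sin θ ⇒ v₀ = 13.03 / sin 39.3° = 20.57 m/s.

20.6 m/s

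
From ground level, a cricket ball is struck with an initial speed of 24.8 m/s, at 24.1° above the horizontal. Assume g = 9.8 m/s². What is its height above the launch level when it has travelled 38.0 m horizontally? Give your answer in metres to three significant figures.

Components: vₓ = 24.80 cos 24.1° = 22.64 m/s, v_y0 = 24.80 sin 24.1° = 10.13 m/s.
At x = 38.0 m, t = x/vₓ = 38.0/22.64 = 1.679 s.
Height: y = v_y0 t − ½ g t² = 10.13 × 1.679 − 4.900 × 1.679² = 17.00 − 13.81 = 3.192 m.

3.19 m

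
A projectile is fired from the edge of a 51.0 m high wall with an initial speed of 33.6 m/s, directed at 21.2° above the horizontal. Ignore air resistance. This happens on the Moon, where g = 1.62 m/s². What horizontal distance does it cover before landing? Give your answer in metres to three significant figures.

577 m

vₓ = 33.60 cos 21.2° = 31.33 m/s; v_y0 = 33.60 sin 21.2° = 12.15 m/s.
The projectile lands when y = 51.0 + (12.15) t − ½·1.62·t² = 0. Positive root: t = (12.15 + √(12.15² + 2·1.62·51.0)) / 1.62 = (12.15 + 17.69) / 1.62 = 18.42 s.
Horizontal distance: R = vₓ t = 31.33 × 18.42 = 577.0 m.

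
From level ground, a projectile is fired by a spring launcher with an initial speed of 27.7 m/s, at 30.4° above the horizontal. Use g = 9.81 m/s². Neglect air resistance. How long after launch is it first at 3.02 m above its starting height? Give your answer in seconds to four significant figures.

Horizontal component vₓ = 27.70 cos 30.4° = 23.89 m/s; vertical v_y0 = 27.70 sin 30.4° = 14.02 m/s.
Set y = v_y0 t − ½ g t² = 3.02: 4.905 t² − 14.02 t + 3.02 = 0.
Quadratic formula: t = (14.02 ± √137.23) / 9.81 = (14.02 ± 11.71) / 9.81 → t = 0.2347 s or 2.623 s.
The first (ascending) time is 0.2347 s.

0.2347 s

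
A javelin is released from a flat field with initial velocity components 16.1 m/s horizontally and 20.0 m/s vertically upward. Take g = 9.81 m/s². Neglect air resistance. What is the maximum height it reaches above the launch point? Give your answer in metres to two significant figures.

At the apex v_y = 0, so H = v_y0²/(2g) = 20.00²/19.62 = 20.39 m.

20 m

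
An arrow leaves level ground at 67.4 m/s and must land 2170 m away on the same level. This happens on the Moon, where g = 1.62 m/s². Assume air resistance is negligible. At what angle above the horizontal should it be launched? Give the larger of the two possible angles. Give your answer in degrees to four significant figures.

64.65°

Level-ground range R = v₀² sin(2θ)/g ⇒ sin(2θ) = gR/v₀² = 1.62 × 2170 / 67.4² = 0.7738.
2θ = 50.70° or 180° − 50.70° = 129.3°, so θ = 25.35° or 64.65°.
The larger angle is 64.65°.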